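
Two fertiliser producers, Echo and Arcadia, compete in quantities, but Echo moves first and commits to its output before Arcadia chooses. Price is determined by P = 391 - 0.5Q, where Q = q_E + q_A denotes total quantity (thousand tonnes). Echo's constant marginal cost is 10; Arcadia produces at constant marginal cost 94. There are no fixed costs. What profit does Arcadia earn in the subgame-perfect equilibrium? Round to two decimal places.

Solve by backward induction. Given q_E, the follower Arcadia maximises π_A = (391 - (1/2)q_E - (1/2)q_A)q_A - 94q_A.
∂π_A/∂q_A = 297 - (1/2)q_E - q_A = 0 gives the reaction function q_A = (297 - (1/2)q_E).
The leader anticipates this reaction. Substituting into P = 391 - 0.5Q gives P = 485/2 - (1/4)q_E, so π_E = (485/2 - (1/4)q_E)q_E - 10q_E.
The leader's first-order condition 465/2 - (1/2)q_E = 0 yields q_E = 465.
Then q_A = (297 - (1/2)·465) = 129/2.
Price P = 391 - (1/2)·(1059/2) = 505/4.
Arcadia's profit: (505/4 - 94)·(129/2) = 2080.1250.

2080.13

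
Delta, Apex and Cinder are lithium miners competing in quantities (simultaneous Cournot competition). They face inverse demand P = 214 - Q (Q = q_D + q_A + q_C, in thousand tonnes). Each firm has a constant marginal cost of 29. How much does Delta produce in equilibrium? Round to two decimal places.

A representative firm's profit is π_i = q_i(214 - Q) - 29q_i.
Setting ∂π_i/∂q_i = 0 with rivals' quantities fixed: 185 - 2q_i - Σ_{j≠i} q_j = 0.
With identical firms every q_j equals q_i, so Σ_{j≠i} q_j = 2q_i and 185 = 4q_i, giving q_i = 185/4.

46.25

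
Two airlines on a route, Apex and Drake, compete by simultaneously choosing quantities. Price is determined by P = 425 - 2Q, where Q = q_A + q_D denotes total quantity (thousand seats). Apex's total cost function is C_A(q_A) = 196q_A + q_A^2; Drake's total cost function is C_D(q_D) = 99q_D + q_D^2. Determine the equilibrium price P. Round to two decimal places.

286.25

Apex's profit: π_A = (425 - 2Q)q_A - (196q_A + q_A²). Setting ∂π_A/∂q_A = 0: 229 - 6q_A - 2(q_D) = 0.
Drake's profit: π_D = (425 - 2Q)q_D - (99q_D + q_D²). Setting ∂π_D/∂q_D = 0: 326 - 6q_D - 2(q_A) = 0.
Rearranging gives the reaction functions q_A = (229 - 2q_D)/6 and q_D = (326 - 2q_A)/6.
Substituting one into the other gives q_A = 361/16 and q_D = 749/16.
Total output Q = 555/8, so price P = 425 - 2·(555/8) = 1145/4.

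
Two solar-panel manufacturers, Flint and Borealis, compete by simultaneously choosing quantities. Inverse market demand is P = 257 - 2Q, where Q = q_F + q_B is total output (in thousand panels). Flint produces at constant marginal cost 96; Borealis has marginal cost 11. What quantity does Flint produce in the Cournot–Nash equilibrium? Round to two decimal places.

Flint's profit: π_F = (257 - 2Q)q_F - (96q_F). Setting ∂π_F/∂q_F = 0: 161 - 4q_F - 2(q_B) = 0.
Borealis's first-order condition: 246 - 4q_B - 2(q_F) = 0.
Rearranging gives the reaction functions q_F = (161 - 2q_B)/4 and q_B = (246 - 2q_F)/4.
Substituting one into the other gives q_F = 38/3 and q_B = 331/6.

12.67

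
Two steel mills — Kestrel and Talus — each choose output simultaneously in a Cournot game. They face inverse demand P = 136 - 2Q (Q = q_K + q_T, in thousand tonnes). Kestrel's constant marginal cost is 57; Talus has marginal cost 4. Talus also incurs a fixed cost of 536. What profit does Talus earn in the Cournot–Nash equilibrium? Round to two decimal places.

Kestrel's profit: π_K = (136 - 2Q)q_K - (57q_K). Setting ∂π_K/∂q_K = 0: 79 - 4q_K - 2(q_T) = 0.
Talus's first-order condition: 132 - 4q_T - 2(q_K) = 0.
Best responses: q_K = (79 - 2q_T)/4, q_T = (132 - 2q_K)/4.
Substituting one into the other gives q_K = 13/3 and q_T = 185/6.
Price P = 136 - 2·(211/6) = 197/3.
Talus's profit: (197/3 - 4)·(185/6) - 536 = 1365.3889.

1365.39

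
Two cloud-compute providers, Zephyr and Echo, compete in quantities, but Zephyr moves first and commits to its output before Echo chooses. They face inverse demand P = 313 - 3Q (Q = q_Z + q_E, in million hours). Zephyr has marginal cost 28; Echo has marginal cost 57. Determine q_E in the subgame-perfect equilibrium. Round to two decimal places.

16.50

The follower Echo best-responds to any q_Z: π_E = (313 - 3Q)q_E - 57q_E.
∂π_E/∂q_E = 256 - 3q_Z - 6q_E = 0 gives the reaction function q_E = (256 - 3q_Z)/6.
The leader anticipates this reaction. Substituting into P = 313 - 3Q gives P = 185 - (3/2)q_Z, so π_Z = (185 - (3/2)q_Z)q_Z - 28q_Z.
Leader FOC: 157 - 3q_Z = 0, so q_Z = 157/3.
Then q_E = (256 - 3·(157/3))/6 = 33/2.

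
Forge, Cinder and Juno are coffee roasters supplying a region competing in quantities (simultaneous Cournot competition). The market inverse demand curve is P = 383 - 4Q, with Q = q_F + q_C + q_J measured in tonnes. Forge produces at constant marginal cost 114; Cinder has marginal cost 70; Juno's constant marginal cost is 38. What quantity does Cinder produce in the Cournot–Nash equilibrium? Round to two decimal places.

20.31

Forge's profit: π_F = (383 - 4Q)q_F - (114q_F). Setting ∂π_F/∂q_F = 0: 269 - 8q_F - 4(q_C + q_J) = 0.
Cinder's first-order condition: 313 - 8q_C - 4(q_F + q_J) = 0.
Juno's profit: π_J = (383 - 4Q)q_J - (38q_J). Setting ∂π_J/∂q_J = 0: 345 - 8q_J - 4(q_F + q_C) = 0.
Adding the 3 conditions: 927 − 8Q − 8Q = 0, i.e. Q = 927/16.
Back-substituting: q_F = (269 − 927/4)/4 = 149/16, q_C = (313 − 927/4)/4 = 325/16, q_J = (345 − 927/4)/4 = 453/16.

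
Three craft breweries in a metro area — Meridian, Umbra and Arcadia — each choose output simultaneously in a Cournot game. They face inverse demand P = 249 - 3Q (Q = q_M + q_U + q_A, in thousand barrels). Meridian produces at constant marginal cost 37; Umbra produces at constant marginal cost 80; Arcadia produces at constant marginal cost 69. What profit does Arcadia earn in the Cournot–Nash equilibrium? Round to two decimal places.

526.69

Meridian's profit: π_M = (249 - 3Q)q_M - (37q_M). Setting ∂π_M/∂q_M = 0: 212 - 6q_M - 3(q_U + q_A) = 0.
Umbra's profit: π_U = (249 - 3Q)q_U - (80q_U). Setting ∂π_U/∂q_U = 0: 169 - 6q_U - 3(q_M + q_A) = 0.
Arcadia's profit: π_A = (249 - 3Q)q_A - (69q_A). Setting ∂π_A/∂q_A = 0: 180 - 6q_A - 3(q_M + q_U) = 0.
Summing all 3 equations gives 561 − 12Q = 0, hence Q = 187/4.
Back-substituting: q_M = (212 − 561/4)/3 = 287/12, q_U = (169 − 561/4)/3 = 115/12, q_A = (180 − 561/4)/3 = 53/4.
Price P = 249 - 3·(187/4) = 435/4.
Arcadia's profit: (435/4 - 69)·(53/4) = 526.6875.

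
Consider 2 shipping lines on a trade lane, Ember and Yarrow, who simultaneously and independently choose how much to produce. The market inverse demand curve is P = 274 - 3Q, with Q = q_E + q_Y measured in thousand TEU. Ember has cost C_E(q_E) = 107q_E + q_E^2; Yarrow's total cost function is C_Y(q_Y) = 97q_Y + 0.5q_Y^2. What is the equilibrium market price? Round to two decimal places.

174.87

Ember's profit: π_E = (274 - 3Q)q_E - (107q_E + q_E²). Setting ∂π_E/∂q_E = 0: 167 - 8q_E - 3(q_Y) = 0.
Yarrow's first-order condition: 177 - 7q_Y - 3(q_E) = 0.
Rearranging gives the reaction functions q_E = (167 - 3q_Y)/8 and q_Y = (177 - 3q_E)/7.
Solving the pair: q_E = 638/47, q_Y = 915/47.
Total output Q = 1553/47, so price P = 274 - 3·(1553/47) = 174.8723.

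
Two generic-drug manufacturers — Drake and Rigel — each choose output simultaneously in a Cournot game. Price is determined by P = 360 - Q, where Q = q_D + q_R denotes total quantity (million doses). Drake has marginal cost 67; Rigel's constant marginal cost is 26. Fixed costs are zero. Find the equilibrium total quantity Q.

Drake's profit: π_D = (360 - Q)q_D - (67q_D). Setting ∂π_D/∂q_D = 0: 293 - 2q_D - (q_R) = 0.
Rigel's profit: π_R = (360 - Q)q_R - (26q_R). Setting ∂π_R/∂q_R = 0: 334 - 2q_R - (q_D) = 0.
Best responses: q_D = (293 - q_R)/2, q_R = (334 - q_D)/2.
Solving the pair: q_D = 84, q_R = 125.
Total output Q = 84 + 125 = 209.

209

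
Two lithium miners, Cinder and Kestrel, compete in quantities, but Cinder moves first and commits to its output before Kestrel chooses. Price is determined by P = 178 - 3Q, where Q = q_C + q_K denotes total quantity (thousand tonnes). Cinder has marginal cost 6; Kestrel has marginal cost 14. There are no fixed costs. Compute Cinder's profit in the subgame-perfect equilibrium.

The follower Kestrel best-responds to any q_C: π_K = (178 - 3Q)q_K - 14q_K.
Follower FOC: 164 - 3q_C - 6q_K = 0, so q_K(q_C) = (164 - 3q_C)/6.
The leader anticipates this reaction. Substituting into P = 178 - 3Q gives P = 96 - (3/2)q_C, so π_C = (96 - (3/2)q_C)q_C - 6q_C.
Leader FOC: 90 - 3q_C = 0, so q_C = 30.
Then q_K = (164 - 3·30)/6 = 37/3.
Price P = 178 - 3·(127/3) = 51.
Cinder's profit: (51 - 6)·30 = 1350.

1350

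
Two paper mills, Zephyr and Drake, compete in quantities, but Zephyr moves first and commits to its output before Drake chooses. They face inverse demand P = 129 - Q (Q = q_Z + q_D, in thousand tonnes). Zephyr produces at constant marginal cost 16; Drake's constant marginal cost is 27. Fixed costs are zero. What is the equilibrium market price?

47

The follower Drake best-responds to any q_Z: π_D = (129 - Q)q_D - 27q_D.
Follower FOC: 102 - q_Z - 2q_D = 0, so q_D(q_Z) = (102 - q_Z)/2.
Zephyr substitutes q_D(q_Z) into its own profit: π_Z = q_Z(129 - q_Z - (102 - q_Z)/2) - 16q_Z = (78 - (1/2)q_Z)q_Z - 16q_Z.
Maximising: ∂π_Z/∂q_Z = 62 - q_Z = 0, giving q_Z = 62.
Then q_D = (102 - 62)/2 = 20.
Total output Q = 82, so price P = 129 - 82 = 47.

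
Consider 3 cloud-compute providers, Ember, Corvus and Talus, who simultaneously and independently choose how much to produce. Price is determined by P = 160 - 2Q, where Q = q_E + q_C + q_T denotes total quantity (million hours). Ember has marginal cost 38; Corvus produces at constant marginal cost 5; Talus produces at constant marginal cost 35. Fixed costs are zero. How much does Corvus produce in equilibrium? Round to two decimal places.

Ember's profit: π_E = (160 - 2Q)q_E - (38q_E). Setting ∂π_E/∂q_E = 0: 122 - 4q_E - 2(q_C + q_T) = 0.
Corvus's profit: π_C = (160 - 2Q)q_C - (5q_C). Setting ∂π_C/∂q_C = 0: 155 - 4q_C - 2(q_E + q_T) = 0.
Talus's first-order condition: 125 - 4q_T - 2(q_E + q_C) = 0.
Adding the 3 conditions: 402 − 4Q − 4Q = 0, i.e. Q = 201/4.
Back-substituting: q_E = (122 − 201/2)/2 = 43/4, q_C = (155 − 201/2)/2 = 109/4, q_T = (125 − 201/2)/2 = 49/4.

27.25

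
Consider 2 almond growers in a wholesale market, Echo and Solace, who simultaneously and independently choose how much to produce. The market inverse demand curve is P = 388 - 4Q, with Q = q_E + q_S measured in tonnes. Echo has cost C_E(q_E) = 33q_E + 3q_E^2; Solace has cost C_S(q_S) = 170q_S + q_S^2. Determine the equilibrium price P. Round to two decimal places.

248.97

Echo's profit: π_E = (388 - 4Q)q_E - (33q_E + 3q_E²). Setting ∂π_E/∂q_E = 0: 355 - 14q_E - 4(q_S) = 0.
Solace's profit: π_S = (388 - 4Q)q_S - (170q_S + q_S²). Setting ∂π_S/∂q_S = 0: 218 - 10q_S - 4(q_E) = 0.
Rearranging gives the reaction functions q_E = (355 - 4q_S)/14 and q_S = (218 - 4q_E)/10.
Solving the pair: q_E = 1339/62, q_S = 408/31.
Total output Q = 34.7581, so price P = 388 - 4·34.7581 = 248.9677.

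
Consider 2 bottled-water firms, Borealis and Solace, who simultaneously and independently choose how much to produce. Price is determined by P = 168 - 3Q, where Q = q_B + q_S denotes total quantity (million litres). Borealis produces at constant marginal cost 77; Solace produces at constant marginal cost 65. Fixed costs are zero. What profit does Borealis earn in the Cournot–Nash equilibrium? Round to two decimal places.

231.15

Borealis's profit: π_B = (168 - 3Q)q_B - (77q_B). Setting ∂π_B/∂q_B = 0: 91 - 6q_B - 3(q_S) = 0.
Solace's profit: π_S = (168 - 3Q)q_S - (65q_S). Setting ∂π_S/∂q_S = 0: 103 - 6q_S - 3(q_B) = 0.
Best responses: q_B = (91 - 3q_S)/6, q_S = (103 - 3q_B)/6.
Substituting one into the other gives q_B = 79/9 and q_S = 115/9.
Price P = 168 - 3·(194/9) = 310/3.
Borealis's profit: (310/3 - 77)·(79/9) = 231.1481.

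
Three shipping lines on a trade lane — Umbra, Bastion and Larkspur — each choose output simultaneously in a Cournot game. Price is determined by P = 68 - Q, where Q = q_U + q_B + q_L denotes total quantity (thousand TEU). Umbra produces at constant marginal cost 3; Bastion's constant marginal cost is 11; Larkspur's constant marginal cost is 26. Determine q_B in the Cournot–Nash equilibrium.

16

Umbra's profit: π_U = (68 - Q)q_U - (3q_U). Setting ∂π_U/∂q_U = 0: 65 - 2q_U - (q_B + q_L) = 0.
Bastion's first-order condition: 57 - 2q_B - (q_U + q_L) = 0.
Larkspur's first-order condition: 42 - 2q_L - (q_U + q_B) = 0.
Adding the 3 conditions: 164 − 2Q − 2Q = 0, i.e. Q = 41.
Back-substituting: q_U = (65 − 41) = 24, q_B = (57 − 41) = 16, q_L = (42 − 41) = 1.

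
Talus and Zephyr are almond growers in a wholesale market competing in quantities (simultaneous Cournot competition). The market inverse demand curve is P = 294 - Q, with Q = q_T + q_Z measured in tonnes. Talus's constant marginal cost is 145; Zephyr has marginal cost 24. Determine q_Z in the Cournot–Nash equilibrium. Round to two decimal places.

130.33

Talus's profit: π_T = (294 - Q)q_T - (145q_T). Setting ∂π_T/∂q_T = 0: 149 - 2q_T - (q_Z) = 0.
Zephyr's profit: π_Z = (294 - Q)q_Z - (24q_Z). Setting ∂π_Z/∂q_Z = 0: 270 - 2q_Z - (q_T) = 0.
So q_T = (149 - q_Z)/2 and q_Z = (270 - q_T)/2.
Substituting one into the other gives q_T = 28/3 and q_Z = 391/3.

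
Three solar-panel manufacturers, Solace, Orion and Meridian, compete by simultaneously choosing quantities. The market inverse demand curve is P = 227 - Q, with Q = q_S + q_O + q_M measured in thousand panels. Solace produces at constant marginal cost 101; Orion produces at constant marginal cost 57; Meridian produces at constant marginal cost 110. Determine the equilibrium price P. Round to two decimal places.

123.75

Solace's profit: π_S = (227 - Q)q_S - (101q_S). Setting ∂π_S/∂q_S = 0: 126 - 2q_S - (q_O + q_M) = 0.
Orion's profit: π_O = (227 - Q)q_O - (57q_O). Setting ∂π_O/∂q_O = 0: 170 - 2q_O - (q_S + q_M) = 0.
Meridian's first-order condition: 117 - 2q_M - (q_S + q_O) = 0.
Summing all 3 equations gives 413 − 4Q = 0, hence Q = 413/4.
Back-substituting: q_S = (126 − 413/4) = 91/4, q_O = (170 − 413/4) = 267/4, q_M = (117 − 413/4) = 55/4.
Total output Q = 413/4, so price P = 227 - 413/4 = 495/4.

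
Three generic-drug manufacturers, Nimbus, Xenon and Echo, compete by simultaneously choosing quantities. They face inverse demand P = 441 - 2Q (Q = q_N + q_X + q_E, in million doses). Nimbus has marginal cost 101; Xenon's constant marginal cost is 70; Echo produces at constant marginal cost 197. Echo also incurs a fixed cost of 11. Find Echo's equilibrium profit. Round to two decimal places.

2.78

Nimbus's profit: π_N = (441 - 2Q)q_N - (101q_N). Setting ∂π_N/∂q_N = 0: 340 - 4q_N - 2(q_X + q_E) = 0.
Xenon's profit: π_X = (441 - 2Q)q_X - (70q_X). Setting ∂π_X/∂q_X = 0: 371 - 4q_X - 2(q_N + q_E) = 0.
Echo's profit: π_E = (441 - 2Q)q_E - (197q_E). Setting ∂π_E/∂q_E = 0: 244 - 4q_E - 2(q_N + q_X) = 0.
Adding the 3 first-order conditions: 955 − 8Q = 0, so Q = 955/8.
Back-substituting: q_N = (340 − 955/4)/2 = 405/8, q_X = (371 − 955/4)/2 = 529/8, q_E = (244 − 955/4)/2 = 21/8.
Price P = 441 - 2·(955/8) = 809/4.
Echo's profit: (809/4 - 197)·(21/8) - 11 = 89/32.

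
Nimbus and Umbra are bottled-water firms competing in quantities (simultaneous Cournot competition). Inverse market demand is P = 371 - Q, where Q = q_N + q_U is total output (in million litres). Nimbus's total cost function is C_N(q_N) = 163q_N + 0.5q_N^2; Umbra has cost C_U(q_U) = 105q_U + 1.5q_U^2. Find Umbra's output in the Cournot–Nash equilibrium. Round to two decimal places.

42.14

Nimbus's profit: π_N = (371 - Q)q_N - (163q_N + (1/2)q_N²). Setting ∂π_N/∂q_N = 0: 208 - 3q_N - (q_U) = 0.
Umbra's first-order condition: 266 - 5q_U - (q_N) = 0.
Best responses: q_N = (208 - q_U)/3, q_U = (266 - q_N)/5.
Solving the pair: q_N = 387/7, q_U = 295/7.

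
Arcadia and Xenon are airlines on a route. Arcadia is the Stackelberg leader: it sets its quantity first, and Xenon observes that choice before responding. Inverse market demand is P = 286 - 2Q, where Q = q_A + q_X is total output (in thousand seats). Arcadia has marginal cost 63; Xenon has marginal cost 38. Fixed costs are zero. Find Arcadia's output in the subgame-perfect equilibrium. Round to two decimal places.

49.50

The follower Xenon best-responds to any q_A: π_X = (286 - 2Q)q_X - 38q_X.
Setting the follower's marginal profit to zero, 248 - 2q_A - 4q_X = 0, i.e. q_X = (248 - 2q_A)/4.
Arcadia substitutes q_X(q_A) into its own profit: π_A = q_A(286 - 2q_A - (248 - 2q_A)/2) - 63q_A = (162 - q_A)q_A - 63q_A.
The leader's first-order condition 99 - 2q_A = 0 yields q_A = 99/2.
Then q_X = (248 - 2·(99/2))/4 = 149/4.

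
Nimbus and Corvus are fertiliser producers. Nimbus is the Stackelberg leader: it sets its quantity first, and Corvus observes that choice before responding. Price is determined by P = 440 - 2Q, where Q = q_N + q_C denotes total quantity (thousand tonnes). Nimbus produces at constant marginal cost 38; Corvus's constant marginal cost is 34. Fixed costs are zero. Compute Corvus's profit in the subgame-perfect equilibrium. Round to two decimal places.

Solve by backward induction. Given q_N, the follower Corvus maximises π_C = (440 - 2q_N - 2q_C)q_C - 34q_C.
Follower FOC: 406 - 2q_N - 4q_C = 0, so q_C(q_N) = (406 - 2q_N)/4.
The leader anticipates this reaction. Substituting into P = 440 - 2Q gives P = 237 - q_N, so π_N = (237 - q_N)q_N - 38q_N.
Leader FOC: 199 - 2q_N = 0, so q_N = 199/2.
Then q_C = (406 - 2·(199/2))/4 = 207/4.
Price P = 440 - 2·(605/4) = 275/2.
Corvus's profit: (275/2 - 34)·(207/4) = 5356.1250.

5356.13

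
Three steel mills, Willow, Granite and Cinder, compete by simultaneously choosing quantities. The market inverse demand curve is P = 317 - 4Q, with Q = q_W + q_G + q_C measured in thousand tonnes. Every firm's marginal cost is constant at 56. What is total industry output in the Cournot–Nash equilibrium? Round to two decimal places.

48.94

Each firm earns π_i = (317 - 4Q)q_i - 56q_i.
Setting ∂π_i/∂q_i = 0 with rivals' quantities fixed: 261 - 8q_i - 4·Σ_{j≠i} q_j = 0.
With identical firms every q_j equals q_i, so Σ_{j≠i} q_j = 2q_i and 261 = 16q_i, giving q_i = 261/16.
Total output Q = 261/16 + 261/16 + 261/16 = 783/16.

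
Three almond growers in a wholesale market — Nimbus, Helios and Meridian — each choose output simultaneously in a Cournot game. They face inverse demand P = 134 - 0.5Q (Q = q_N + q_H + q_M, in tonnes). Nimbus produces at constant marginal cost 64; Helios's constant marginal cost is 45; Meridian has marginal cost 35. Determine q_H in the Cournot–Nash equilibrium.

Nimbus's profit: π_N = (134 - 0.5Q)q_N - (64q_N). Setting ∂π_N/∂q_N = 0: 70 - q_N - (1/2)(q_H + q_M) = 0.
Helios's first-order condition: 89 - q_H - (1/2)(q_N + q_M) = 0.
Meridian's profit: π_M = (134 - 0.5Q)q_M - (35q_M). Setting ∂π_M/∂q_M = 0: 99 - q_M - (1/2)(q_N + q_H) = 0.
Summing all 3 equations gives 258 − 2Q = 0, hence Q = 129.
Back-substituting: q_N = (70 − 129/2)/(1/2) = 11, q_H = (89 − 129/2)/(1/2) = 49, q_M = (99 − 129/2)/(1/2) = 69.

49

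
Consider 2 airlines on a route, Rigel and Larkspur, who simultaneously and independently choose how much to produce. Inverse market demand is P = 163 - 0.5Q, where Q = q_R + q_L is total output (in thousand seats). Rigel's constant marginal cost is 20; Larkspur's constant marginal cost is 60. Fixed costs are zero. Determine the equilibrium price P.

81

Rigel's profit: π_R = (163 - 0.5Q)q_R - (20q_R). Setting ∂π_R/∂q_R = 0: 143 - q_R - (1/2)(q_L) = 0.
Larkspur's profit: π_L = (163 - 0.5Q)q_L - (60q_L). Setting ∂π_L/∂q_L = 0: 103 - q_L - (1/2)(q_R) = 0.
So q_R = (143 - (1/2)q_L) and q_L = (103 - (1/2)q_R).
Solving the pair: q_R = 122, q_L = 42.
Total output Q = 164, so price P = 163 - (1/2)·164 = 81.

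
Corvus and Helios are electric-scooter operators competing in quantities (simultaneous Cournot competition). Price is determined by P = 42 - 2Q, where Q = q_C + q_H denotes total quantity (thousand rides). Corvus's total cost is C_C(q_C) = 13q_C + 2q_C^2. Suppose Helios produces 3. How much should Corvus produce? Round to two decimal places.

With the rival's output fixed at 3, Corvus's profit is π_C = (42 - 2·3 - 2q_C)q_C - (13q_C + 2q_C²) = (36 - 2q_C)q_C - (13q_C + 2q_C²).
∂π_C/∂q_C = 23 - 8q_C = 0, so q_C = 23/8.

2.88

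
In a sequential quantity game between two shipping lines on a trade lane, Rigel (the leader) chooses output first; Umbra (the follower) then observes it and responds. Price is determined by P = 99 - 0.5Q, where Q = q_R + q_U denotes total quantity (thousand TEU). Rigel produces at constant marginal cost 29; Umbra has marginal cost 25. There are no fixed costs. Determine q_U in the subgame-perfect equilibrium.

Solve by backward induction. Given q_R, the follower Umbra maximises π_U = (99 - (1/2)q_R - (1/2)q_U)q_U - 25q_U.
∂π_U/∂q_U = 74 - (1/2)q_R - q_U = 0 gives the reaction function q_U = (74 - (1/2)q_R).
The leader anticipates this reaction. Substituting into P = 99 - 0.5Q gives P = 62 - (1/4)q_R, so π_R = (62 - (1/4)q_R)q_R - 29q_R.
Leader FOC: 33 - (1/2)q_R = 0, so q_R = 66.
Then q_U = (74 - (1/2)·66) = 41.

41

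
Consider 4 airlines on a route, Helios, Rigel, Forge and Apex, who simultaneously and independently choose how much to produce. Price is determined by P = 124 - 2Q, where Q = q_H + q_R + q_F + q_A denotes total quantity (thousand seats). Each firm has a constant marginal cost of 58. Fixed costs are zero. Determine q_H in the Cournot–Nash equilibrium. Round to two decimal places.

A representative firm's profit is π_i = q_i(124 - 2Q) - 58q_i.
First-order condition (treating rivals' output as given): 66 - 4q_i - 2·Σ_{j≠i} q_j = 0.
With identical firms every q_j equals q_i, so Σ_{j≠i} q_j = 3q_i and 66 = 10q_i, giving q_i = 33/5.

6.60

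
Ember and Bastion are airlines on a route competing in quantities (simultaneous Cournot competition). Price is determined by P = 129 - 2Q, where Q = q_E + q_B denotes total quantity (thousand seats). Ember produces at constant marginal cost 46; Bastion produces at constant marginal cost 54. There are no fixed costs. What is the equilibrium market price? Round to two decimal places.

76.33

Ember's profit: π_E = (129 - 2Q)q_E - (46q_E). Setting ∂π_E/∂q_E = 0: 83 - 4q_E - 2(q_B) = 0.
Bastion's profit: π_B = (129 - 2Q)q_B - (54q_B). Setting ∂π_B/∂q_B = 0: 75 - 4q_B - 2(q_E) = 0.
Best responses: q_E = (83 - 2q_B)/4, q_B = (75 - 2q_E)/4.
Substituting one into the other gives q_E = 91/6 and q_B = 67/6.
Total output Q = 79/3, so price P = 129 - 2·(79/3) = 229/3.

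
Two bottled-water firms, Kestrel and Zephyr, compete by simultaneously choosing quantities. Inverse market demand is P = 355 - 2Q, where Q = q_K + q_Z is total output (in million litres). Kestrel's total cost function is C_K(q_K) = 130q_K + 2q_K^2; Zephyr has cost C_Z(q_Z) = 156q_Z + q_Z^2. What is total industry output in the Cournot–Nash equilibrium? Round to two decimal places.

Kestrel's profit: π_K = (355 - 2Q)q_K - (130q_K + 2q_K²). Setting ∂π_K/∂q_K = 0: 225 - 8q_K - 2(q_Z) = 0.
Zephyr's profit: π_Z = (355 - 2Q)q_Z - (156q_Z + q_Z²). Setting ∂π_Z/∂q_Z = 0: 199 - 6q_Z - 2(q_K) = 0.
Best responses: q_K = (225 - 2q_Z)/8, q_Z = (199 - 2q_K)/6.
Substituting one into the other gives q_K = 238/11 and q_Z = 571/22.
Total output Q = 238/11 + 571/22 = 1047/22.

47.59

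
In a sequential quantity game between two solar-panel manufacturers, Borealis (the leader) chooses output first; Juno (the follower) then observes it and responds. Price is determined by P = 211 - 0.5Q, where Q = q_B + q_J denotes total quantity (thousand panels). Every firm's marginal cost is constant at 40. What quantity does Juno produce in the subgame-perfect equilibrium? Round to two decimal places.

The follower Juno best-responds to any q_B: π_J = (211 - 0.5Q)q_J - 40q_J.
Follower FOC: 171 - (1/2)q_B - q_J = 0, so q_J(q_B) = (171 - (1/2)q_B).
Borealis substitutes q_J(q_B) into its own profit: π_B = q_B(211 - (1/2)q_B - (171 - (1/2)q_B)/2) - 40q_B = (251/2 - (1/4)q_B)q_B - 40q_B.
Leader FOC: 171/2 - (1/2)q_B = 0, so q_B = 171.
Then q_J = (171 - (1/2)·171) = 171/2.

85.50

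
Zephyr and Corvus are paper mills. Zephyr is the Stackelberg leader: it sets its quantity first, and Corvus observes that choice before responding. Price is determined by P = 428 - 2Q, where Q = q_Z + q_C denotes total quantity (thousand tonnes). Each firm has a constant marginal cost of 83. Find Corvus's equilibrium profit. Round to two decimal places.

3719.53

Solve by backward induction. Given q_Z, the follower Corvus maximises π_C = (428 - 2q_Z - 2q_C)q_C - 83q_C.
Setting the follower's marginal profit to zero, 345 - 2q_Z - 4q_C = 0, i.e. q_C = (345 - 2q_Z)/4.
Zephyr substitutes q_C(q_Z) into its own profit: π_Z = q_Z(428 - 2q_Z - (345 - 2q_Z)/2) - 83q_Z = (511/2 - q_Z)q_Z - 83q_Z.
Maximising: ∂π_Z/∂q_Z = 345/2 - 2q_Z = 0, giving q_Z = 345/4.
Then q_C = (345 - 2·(345/4))/4 = 345/8.
Price P = 428 - 2·(1035/8) = 677/4.
Corvus's profit: (677/4 - 83)·(345/8) = 3719.5313.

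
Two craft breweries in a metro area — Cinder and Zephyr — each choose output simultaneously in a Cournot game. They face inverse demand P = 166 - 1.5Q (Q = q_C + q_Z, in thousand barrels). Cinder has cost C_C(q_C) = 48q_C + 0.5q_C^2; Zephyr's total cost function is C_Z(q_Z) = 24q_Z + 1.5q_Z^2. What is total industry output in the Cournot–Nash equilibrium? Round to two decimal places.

40.74

Cinder's profit: π_C = (166 - 1.5Q)q_C - (48q_C + (1/2)q_C²). Setting ∂π_C/∂q_C = 0: 118 - 4q_C - (3/2)(q_Z) = 0.
Zephyr's first-order condition: 142 - 6q_Z - (3/2)(q_C) = 0.
So q_C = (118 - (3/2)q_Z)/4 and q_Z = (142 - (3/2)q_C)/6.
Substituting one into the other gives q_C = 660/29 and q_Z = 1564/87.
Total output Q = 660/29 + 1564/87 = 40.7356.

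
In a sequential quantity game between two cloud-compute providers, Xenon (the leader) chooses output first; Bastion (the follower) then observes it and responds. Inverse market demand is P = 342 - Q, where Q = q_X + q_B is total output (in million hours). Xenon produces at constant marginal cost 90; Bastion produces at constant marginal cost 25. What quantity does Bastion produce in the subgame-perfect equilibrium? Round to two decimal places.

111.75

The follower Bastion best-responds to any q_X: π_B = (342 - Q)q_B - 25q_B.
Follower FOC: 317 - q_X - 2q_B = 0, so q_B(q_X) = (317 - q_X)/2.
Xenon substitutes q_B(q_X) into its own profit: π_X = q_X(342 - q_X - (317 - q_X)/2) - 90q_X = (367/2 - (1/2)q_X)q_X - 90q_X.
The leader's first-order condition 187/2 - q_X = 0 yields q_X = 187/2.
Then q_B = (317 - 187/2)/2 = 447/4.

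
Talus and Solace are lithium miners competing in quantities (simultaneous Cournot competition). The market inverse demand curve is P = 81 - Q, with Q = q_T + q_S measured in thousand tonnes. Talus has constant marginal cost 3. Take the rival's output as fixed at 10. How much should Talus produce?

With the rival's output fixed at 10, Talus's profit is π_T = (81 - 10 - q_T)q_T - (3q_T) = (71 - q_T)q_T - (3q_T).
∂π_T/∂q_T = 68 - 2q_T = 0, so q_T = 34.

34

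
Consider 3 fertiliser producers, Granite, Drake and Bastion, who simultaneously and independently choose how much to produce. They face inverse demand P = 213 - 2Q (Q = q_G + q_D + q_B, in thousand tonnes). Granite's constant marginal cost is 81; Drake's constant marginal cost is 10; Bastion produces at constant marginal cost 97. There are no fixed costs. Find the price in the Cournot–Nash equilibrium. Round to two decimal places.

100.25

Granite's profit: π_G = (213 - 2Q)q_G - (81q_G). Setting ∂π_G/∂q_G = 0: 132 - 4q_G - 2(q_D + q_B) = 0.
Drake's profit: π_D = (213 - 2Q)q_D - (10q_D). Setting ∂π_D/∂q_D = 0: 203 - 4q_D - 2(q_G + q_B) = 0.
Bastion's profit: π_B = (213 - 2Q)q_B - (97q_B). Setting ∂π_B/∂q_B = 0: 116 - 4q_B - 2(q_G + q_D) = 0.
Adding the 3 conditions: 451 − 4Q − 4Q = 0, i.e. Q = 451/8.
Back-substituting: q_G = (132 − 451/4)/2 = 77/8, q_D = (203 − 451/4)/2 = 361/8, q_B = (116 − 451/4)/2 = 13/8.
Total output Q = 451/8, so price P = 213 - 2·(451/8) = 401/4.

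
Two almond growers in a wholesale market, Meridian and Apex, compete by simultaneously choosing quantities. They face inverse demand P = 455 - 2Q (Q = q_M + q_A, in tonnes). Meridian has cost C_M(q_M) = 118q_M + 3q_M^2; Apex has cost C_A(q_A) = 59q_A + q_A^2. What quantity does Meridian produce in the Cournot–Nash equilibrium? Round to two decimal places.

Meridian's profit: π_M = (455 - 2Q)q_M - (118q_M + 3q_M²). Setting ∂π_M/∂q_M = 0: 337 - 10q_M - 2(q_A) = 0.
Apex's profit: π_A = (455 - 2Q)q_A - (59q_A + q_A²). Setting ∂π_A/∂q_A = 0: 396 - 6q_A - 2(q_M) = 0.
So q_M = (337 - 2q_A)/10 and q_A = (396 - 2q_M)/6.
Substituting one into the other gives q_M = 615/28 and q_A = 1643/28.

21.96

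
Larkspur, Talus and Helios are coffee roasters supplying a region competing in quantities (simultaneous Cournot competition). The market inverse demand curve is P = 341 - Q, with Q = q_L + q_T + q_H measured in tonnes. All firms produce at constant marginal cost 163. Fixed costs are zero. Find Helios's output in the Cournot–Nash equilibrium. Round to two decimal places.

44.50

A representative firm's profit is π_i = q_i(341 - Q) - 163q_i.
Setting ∂π_i/∂q_i = 0 with rivals' quantities fixed: 178 - 2q_i - Σ_{j≠i} q_j = 0.
By symmetry each firm produces the same amount; substituting Σ_{j≠i} q_j = 2q_i yields q_i = 178/4 = 89/2.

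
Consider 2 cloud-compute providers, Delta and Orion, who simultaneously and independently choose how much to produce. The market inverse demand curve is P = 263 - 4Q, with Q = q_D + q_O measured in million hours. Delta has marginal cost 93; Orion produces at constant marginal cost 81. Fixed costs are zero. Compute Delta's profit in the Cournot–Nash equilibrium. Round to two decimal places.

693.44

Delta's profit: π_D = (263 - 4Q)q_D - (93q_D). Setting ∂π_D/∂q_D = 0: 170 - 8q_D - 4(q_O) = 0.
Orion's first-order condition: 182 - 8q_O - 4(q_D) = 0.
Best responses: q_D = (170 - 4q_O)/8, q_O = (182 - 4q_D)/8.
Solving the pair: q_D = 79/6, q_O = 97/6.
Price P = 263 - 4·(88/3) = 437/3.
Delta's profit: (437/3 - 93)·(79/6) = 693.4444.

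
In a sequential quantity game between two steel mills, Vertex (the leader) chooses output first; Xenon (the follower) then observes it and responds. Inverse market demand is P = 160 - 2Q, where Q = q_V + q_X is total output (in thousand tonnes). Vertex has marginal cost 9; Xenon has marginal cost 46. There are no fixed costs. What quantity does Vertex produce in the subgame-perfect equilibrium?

The follower Xenon best-responds to any q_V: π_X = (160 - 2Q)q_X - 46q_X.
∂π_X/∂q_X = 114 - 2q_V - 4q_X = 0 gives the reaction function q_X = (114 - 2q_V)/4.
The leader anticipates this reaction. Substituting into P = 160 - 2Q gives P = 103 - q_V, so π_V = (103 - q_V)q_V - 9q_V.
Maximising: ∂π_V/∂q_V = 94 - 2q_V = 0, giving q_V = 47.
Then q_X = (114 - 2·47)/4 = 5.

47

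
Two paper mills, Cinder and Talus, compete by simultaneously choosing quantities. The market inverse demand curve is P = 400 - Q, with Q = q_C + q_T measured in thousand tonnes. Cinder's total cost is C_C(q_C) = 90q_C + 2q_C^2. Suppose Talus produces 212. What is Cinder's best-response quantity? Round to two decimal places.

With the rival's output fixed at 212, Cinder's profit is π_C = (400 - 212 - q_C)q_C - (90q_C + 2q_C²) = (188 - q_C)q_C - (90q_C + 2q_C²).
∂π_C/∂q_C = 98 - 6q_C = 0, so q_C = 49/3.

16.33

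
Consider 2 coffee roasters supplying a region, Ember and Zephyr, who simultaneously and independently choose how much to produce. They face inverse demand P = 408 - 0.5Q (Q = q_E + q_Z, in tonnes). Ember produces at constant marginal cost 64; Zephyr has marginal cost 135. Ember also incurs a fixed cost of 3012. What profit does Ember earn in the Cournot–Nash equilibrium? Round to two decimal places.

Ember's profit: π_E = (408 - 0.5Q)q_E - (64q_E). Setting ∂π_E/∂q_E = 0: 344 - q_E - (1/2)(q_Z) = 0.
Zephyr's first-order condition: 273 - q_Z - (1/2)(q_E) = 0.
Best responses: q_E = (344 - (1/2)q_Z), q_Z = (273 - (1/2)q_E).
Substituting one into the other gives q_E = 830/3 and q_Z = 404/3.
Price P = 408 - (1/2)·(1234/3) = 607/3.
Ember's profit: (607/3 - 64)·(830/3) - 3012 = 35260.2222.

35260.22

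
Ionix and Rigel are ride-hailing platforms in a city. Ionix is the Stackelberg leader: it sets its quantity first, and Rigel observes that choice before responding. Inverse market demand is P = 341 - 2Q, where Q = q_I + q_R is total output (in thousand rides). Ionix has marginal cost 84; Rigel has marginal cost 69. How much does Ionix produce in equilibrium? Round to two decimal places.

The follower Rigel best-responds to any q_I: π_R = (341 - 2Q)q_R - 69q_R.
∂π_R/∂q_R = 272 - 2q_I - 4q_R = 0 gives the reaction function q_R = (272 - 2q_I)/4.
Ionix substitutes q_R(q_I) into its own profit: π_I = q_I(341 - 2q_I - (272 - 2q_I)/2) - 84q_I = (205 - q_I)q_I - 84q_I.
The leader's first-order condition 121 - 2q_I = 0 yields q_I = 121/2.
Then q_R = (272 - 2·(121/2))/4 = 151/4.

60.50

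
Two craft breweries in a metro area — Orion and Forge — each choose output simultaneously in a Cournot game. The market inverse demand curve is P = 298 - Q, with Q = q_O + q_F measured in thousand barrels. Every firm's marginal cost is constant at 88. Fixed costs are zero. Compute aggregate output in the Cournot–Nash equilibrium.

Each firm earns π_i = (298 - Q)q_i - 88q_i.
Setting ∂π_i/∂q_i = 0 with rivals' quantities fixed: 210 - 2q_i - q_j = 0.
With identical firms every q_j equals q_i, so q_j = q_i and 210 = 3q_i, giving q_i = 70.
Total output Q = 70 + 70 = 140.

140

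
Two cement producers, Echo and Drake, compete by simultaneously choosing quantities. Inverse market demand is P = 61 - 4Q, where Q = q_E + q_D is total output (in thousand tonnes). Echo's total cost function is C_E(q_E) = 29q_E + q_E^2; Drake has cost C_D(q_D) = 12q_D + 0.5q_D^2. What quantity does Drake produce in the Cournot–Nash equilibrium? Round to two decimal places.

Echo's profit: π_E = (61 - 4Q)q_E - (29q_E + q_E²). Setting ∂π_E/∂q_E = 0: 32 - 10q_E - 4(q_D) = 0.
Drake's profit: π_D = (61 - 4Q)q_D - (12q_D + (1/2)q_D²). Setting ∂π_D/∂q_D = 0: 49 - 9q_D - 4(q_E) = 0.
Best responses: q_E = (32 - 4q_D)/10, q_D = (49 - 4q_E)/9.
Substituting one into the other gives q_E = 46/37 and q_D = 181/37.

4.89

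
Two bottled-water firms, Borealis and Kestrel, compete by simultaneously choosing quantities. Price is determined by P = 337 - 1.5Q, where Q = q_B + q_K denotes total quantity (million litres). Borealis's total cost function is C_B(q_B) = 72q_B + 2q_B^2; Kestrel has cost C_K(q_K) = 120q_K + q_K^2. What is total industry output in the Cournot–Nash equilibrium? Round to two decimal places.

Borealis's profit: π_B = (337 - 1.5Q)q_B - (72q_B + 2q_B²). Setting ∂π_B/∂q_B = 0: 265 - 7q_B - (3/2)(q_K) = 0.
Kestrel's profit: π_K = (337 - 1.5Q)q_K - (120q_K + q_K²). Setting ∂π_K/∂q_K = 0: 217 - 5q_K - (3/2)(q_B) = 0.
Best responses: q_B = (265 - (3/2)q_K)/7, q_K = (217 - (3/2)q_B)/5.
Substituting one into the other gives q_B = 30.5191 and q_K = 34.2443.
Total output Q = 30.5191 + 34.2443 = 64.7634.

64.76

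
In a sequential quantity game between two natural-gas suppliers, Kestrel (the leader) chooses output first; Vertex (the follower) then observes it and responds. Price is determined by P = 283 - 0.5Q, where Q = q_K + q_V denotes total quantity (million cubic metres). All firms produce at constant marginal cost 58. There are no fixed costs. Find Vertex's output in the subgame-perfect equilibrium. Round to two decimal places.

The follower Vertex best-responds to any q_K: π_V = (283 - 0.5Q)q_V - 58q_V.
Follower FOC: 225 - (1/2)q_K - q_V = 0, so q_V(q_K) = (225 - (1/2)q_K).
The leader anticipates this reaction. Substituting into P = 283 - 0.5Q gives P = 341/2 - (1/4)q_K, so π_K = (341/2 - (1/4)q_K)q_K - 58q_K.
The leader's first-order condition 225/2 - (1/2)q_K = 0 yields q_K = 225.
Then q_V = (225 - (1/2)·225) = 225/2.

112.50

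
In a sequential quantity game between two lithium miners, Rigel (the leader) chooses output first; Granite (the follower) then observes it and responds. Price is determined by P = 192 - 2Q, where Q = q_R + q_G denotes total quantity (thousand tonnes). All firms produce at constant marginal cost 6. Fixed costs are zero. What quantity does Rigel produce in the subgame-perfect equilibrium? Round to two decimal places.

Solve by backward induction. Given q_R, the follower Granite maximises π_G = (192 - 2q_R - 2q_G)q_G - 6q_G.
∂π_G/∂q_G = 186 - 2q_R - 4q_G = 0 gives the reaction function q_G = (186 - 2q_R)/4.
Rigel substitutes q_G(q_R) into its own profit: π_R = q_R(192 - 2q_R - (186 - 2q_R)/2) - 6q_R = (99 - q_R)q_R - 6q_R.
The leader's first-order condition 93 - 2q_R = 0 yields q_R = 93/2.
Then q_G = (186 - 2·(93/2))/4 = 93/4.

46.50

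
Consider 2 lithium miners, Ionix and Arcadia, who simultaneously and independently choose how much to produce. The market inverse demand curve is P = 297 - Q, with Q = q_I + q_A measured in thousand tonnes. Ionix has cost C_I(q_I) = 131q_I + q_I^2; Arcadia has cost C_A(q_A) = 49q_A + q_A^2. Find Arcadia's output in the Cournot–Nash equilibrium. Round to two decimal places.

55.07

Ionix's profit: π_I = (297 - Q)q_I - (131q_I + q_I²). Setting ∂π_I/∂q_I = 0: 166 - 4q_I - (q_A) = 0.
Arcadia's first-order condition: 248 - 4q_A - (q_I) = 0.
Rearranging gives the reaction functions q_I = (166 - q_A)/4 and q_A = (248 - q_I)/4.
Solving the pair: q_I = 416/15, q_A = 826/15.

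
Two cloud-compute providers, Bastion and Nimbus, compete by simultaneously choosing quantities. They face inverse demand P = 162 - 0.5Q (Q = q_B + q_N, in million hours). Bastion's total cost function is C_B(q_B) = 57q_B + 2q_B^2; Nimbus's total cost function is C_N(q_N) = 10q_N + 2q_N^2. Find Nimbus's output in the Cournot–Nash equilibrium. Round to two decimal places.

Bastion's profit: π_B = (162 - 0.5Q)q_B - (57q_B + 2q_B²). Setting ∂π_B/∂q_B = 0: 105 - 5q_B - (1/2)(q_N) = 0.
Nimbus's first-order condition: 152 - 5q_N - (1/2)(q_B) = 0.
Rearranging gives the reaction functions q_B = (105 - (1/2)q_N)/5 and q_N = (152 - (1/2)q_B)/5.
Substituting one into the other gives q_B = 1796/99 and q_N = 28.5859.

28.59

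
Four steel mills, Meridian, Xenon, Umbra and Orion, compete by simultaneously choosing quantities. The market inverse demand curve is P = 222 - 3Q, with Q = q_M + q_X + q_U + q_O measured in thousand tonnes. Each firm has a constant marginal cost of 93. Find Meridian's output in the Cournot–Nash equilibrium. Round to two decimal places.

8.60

Each firm earns π_i = (222 - 3Q)q_i - 93q_i.
Setting ∂π_i/∂q_i = 0 with rivals' quantities fixed: 129 - 6q_i - 3·Σ_{j≠i} q_j = 0.
With identical firms every q_j equals q_i, so Σ_{j≠i} q_j = 3q_i and 129 = 15q_i, giving q_i = 43/5.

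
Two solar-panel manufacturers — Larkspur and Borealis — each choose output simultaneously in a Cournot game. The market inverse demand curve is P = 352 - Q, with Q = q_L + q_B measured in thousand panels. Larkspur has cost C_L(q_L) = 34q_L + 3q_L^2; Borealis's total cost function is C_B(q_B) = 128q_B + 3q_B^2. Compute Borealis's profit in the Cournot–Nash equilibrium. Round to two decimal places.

2189.65

Larkspur's profit: π_L = (352 - Q)q_L - (34q_L + 3q_L²). Setting ∂π_L/∂q_L = 0: 318 - 8q_L - (q_B) = 0.
Borealis's profit: π_B = (352 - Q)q_B - (128q_B + 3q_B²). Setting ∂π_B/∂q_B = 0: 224 - 8q_B - (q_L) = 0.
So q_L = (318 - q_B)/8 and q_B = (224 - q_L)/8.
Substituting one into the other gives q_L = 36.8254 and q_B = 1474/63.
Price P = 352 - 542/9 = 291.7778.
Borealis's profit: 291.7778·(1474/63) - 128·(1474/63) - 3(1474/63)² = 2189.6458.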